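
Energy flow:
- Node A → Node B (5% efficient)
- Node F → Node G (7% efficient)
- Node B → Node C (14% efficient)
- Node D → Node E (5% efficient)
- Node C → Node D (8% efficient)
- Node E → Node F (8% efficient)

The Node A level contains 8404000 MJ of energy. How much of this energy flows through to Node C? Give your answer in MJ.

Node B: 8404000 × 0.05 = 420200 MJ
Node C: 420200 × 0.14 = 58828 MJ

58828 MJ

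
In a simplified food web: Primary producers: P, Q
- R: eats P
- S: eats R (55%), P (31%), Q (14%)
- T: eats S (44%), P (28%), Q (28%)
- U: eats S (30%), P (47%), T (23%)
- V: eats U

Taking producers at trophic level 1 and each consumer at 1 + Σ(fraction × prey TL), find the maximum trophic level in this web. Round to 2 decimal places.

R: 1 + 1 = 2
S: 1 + (0.55×2 + 0.31×1 + 0.14×1) = 2.55
T: 1 + (0.44×2.55 + 0.28×1 + 0.28×1) = 2.682
U: 1 + (0.3×2.55 + 0.47×1 + 0.23×2.682) = 2.85186
V: 1 + 2.85186 = 3.85186

3.85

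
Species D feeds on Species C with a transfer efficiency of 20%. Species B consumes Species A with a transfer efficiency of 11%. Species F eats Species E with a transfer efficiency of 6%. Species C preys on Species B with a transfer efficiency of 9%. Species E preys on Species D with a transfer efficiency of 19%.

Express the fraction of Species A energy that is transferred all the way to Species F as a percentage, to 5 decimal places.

Product of link efficiencies: 0.11 × 0.09 × 0.2 × 0.19 × 0.06 = 0.000022572
As a percentage: 0.000022572 × 100 = 0.00226%

0.00226%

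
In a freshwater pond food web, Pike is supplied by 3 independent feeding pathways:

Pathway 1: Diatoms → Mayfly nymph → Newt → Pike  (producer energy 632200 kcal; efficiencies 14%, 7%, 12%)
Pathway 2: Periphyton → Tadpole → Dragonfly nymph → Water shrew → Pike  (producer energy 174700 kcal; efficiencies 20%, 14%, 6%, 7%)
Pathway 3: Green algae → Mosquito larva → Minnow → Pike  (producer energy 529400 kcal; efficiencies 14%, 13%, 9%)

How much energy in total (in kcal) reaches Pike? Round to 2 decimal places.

Pathway 1: 632200 × 0.14 × 0.07 × 0.12 = 743.4672 kcal
Pathway 2: 174700 × 0.2 × 0.14 × 0.06 × 0.07 = 20.54472 kcal
Pathway 3: 529400 × 0.14 × 0.13 × 0.09 = 867.1572 kcal
Total at Pike: 743.4672 + 20.54472 + 867.1572 = 1631.16912 kcal

1631.17 kcal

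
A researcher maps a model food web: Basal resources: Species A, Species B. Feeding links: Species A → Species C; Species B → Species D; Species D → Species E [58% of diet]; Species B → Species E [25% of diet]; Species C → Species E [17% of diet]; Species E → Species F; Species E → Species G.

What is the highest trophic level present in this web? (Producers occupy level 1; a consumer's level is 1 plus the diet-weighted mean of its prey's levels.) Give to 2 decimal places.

Species C: 1 + 1 = 2
Species D: 1 + 1 = 2
Species E: 1 + (0.58×2 + 0.25×1 + 0.17×2) = 2.75
Species F: 1 + 2.75 = 3.75
Species G: 1 + 2.75 = 3.75

3.75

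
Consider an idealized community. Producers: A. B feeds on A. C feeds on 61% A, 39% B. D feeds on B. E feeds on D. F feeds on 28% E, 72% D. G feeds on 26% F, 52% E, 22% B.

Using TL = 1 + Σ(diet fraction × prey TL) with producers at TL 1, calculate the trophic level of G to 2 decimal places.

4.63

B: 1 + 1 = 2
C: 1 + (0.61×1 + 0.39×2) = 2.39
D: 1 + 2 = 3
E: 1 + 3 = 4
F: 1 + (0.28×4 + 0.72×3) = 4.28
G: 1 + (0.26×4.28 + 0.52×4 + 0.22×2) = 4.6328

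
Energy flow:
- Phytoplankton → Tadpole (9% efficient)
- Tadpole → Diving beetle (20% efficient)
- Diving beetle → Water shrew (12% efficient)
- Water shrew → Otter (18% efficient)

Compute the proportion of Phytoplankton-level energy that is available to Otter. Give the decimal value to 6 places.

Product of link efficiencies: 0.09 × 0.2 × 0.12 × 0.18 = 0.0003888

0.000389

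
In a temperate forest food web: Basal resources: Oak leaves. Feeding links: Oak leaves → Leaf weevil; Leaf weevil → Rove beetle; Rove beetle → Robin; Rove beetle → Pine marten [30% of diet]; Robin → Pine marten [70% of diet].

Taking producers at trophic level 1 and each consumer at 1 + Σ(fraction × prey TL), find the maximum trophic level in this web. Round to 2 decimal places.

Leaf weevil: 1 + 1 = 2
Rove beetle: 1 + 2 = 3
Robin: 1 + 3 = 4
Pine marten: 1 + (0.3×3 + 0.7×4) = 4.7

4.70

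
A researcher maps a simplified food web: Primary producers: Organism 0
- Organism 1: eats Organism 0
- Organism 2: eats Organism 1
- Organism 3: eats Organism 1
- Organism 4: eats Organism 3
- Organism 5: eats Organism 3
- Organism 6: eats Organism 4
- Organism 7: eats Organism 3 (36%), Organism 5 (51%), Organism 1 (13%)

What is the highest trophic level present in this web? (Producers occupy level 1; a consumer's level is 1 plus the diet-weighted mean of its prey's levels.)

Organism 1: 1 + 1 = 2
Organism 2: 1 + 2 = 3
Organism 3: 1 + 2 = 3
Organism 4: 1 + 3 = 4
Organism 5: 1 + 3 = 4
Organism 6: 1 + 4 = 5
Organism 7: 1 + (0.36×3 + 0.51×4 + 0.13×2) = 4.38

5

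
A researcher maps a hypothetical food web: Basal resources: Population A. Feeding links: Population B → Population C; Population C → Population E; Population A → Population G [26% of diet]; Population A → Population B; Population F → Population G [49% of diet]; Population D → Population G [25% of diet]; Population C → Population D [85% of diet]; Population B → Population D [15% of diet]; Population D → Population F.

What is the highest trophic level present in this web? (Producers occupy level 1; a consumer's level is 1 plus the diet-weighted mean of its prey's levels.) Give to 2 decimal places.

4.85

Population B: 1 + 1 = 2
Population C: 1 + 2 = 3
Population D: 1 + (0.15×2 + 0.85×3) = 3.85
Population E: 1 + 3 = 4
Population F: 1 + 3.85 = 4.85
Population G: 1 + (0.26×1 + 0.25×3.85 + 0.49×4.85) = 4.599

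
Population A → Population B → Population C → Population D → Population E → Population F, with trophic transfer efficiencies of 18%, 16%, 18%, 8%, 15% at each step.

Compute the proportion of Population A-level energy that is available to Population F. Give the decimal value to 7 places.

0.0000622

Product of link efficiencies: 0.18 × 0.16 × 0.18 × 0.08 × 0.15 = 0.000062208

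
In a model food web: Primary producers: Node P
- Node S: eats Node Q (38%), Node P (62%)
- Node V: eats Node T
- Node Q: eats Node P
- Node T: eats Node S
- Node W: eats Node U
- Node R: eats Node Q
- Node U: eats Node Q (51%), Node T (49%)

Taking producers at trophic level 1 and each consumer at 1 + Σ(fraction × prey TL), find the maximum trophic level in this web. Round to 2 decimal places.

Node Q: 1 + 1 = 2
Node R: 1 + 2 = 3
Node S: 1 + (0.38×2 + 0.62×1) = 2.38
Node T: 1 + 2.38 = 3.38
Node U: 1 + (0.51×2 + 0.49×3.38) = 3.6762
Node V: 1 + 3.38 = 4.38
Node W: 1 + 3.6762 = 4.6762

4.68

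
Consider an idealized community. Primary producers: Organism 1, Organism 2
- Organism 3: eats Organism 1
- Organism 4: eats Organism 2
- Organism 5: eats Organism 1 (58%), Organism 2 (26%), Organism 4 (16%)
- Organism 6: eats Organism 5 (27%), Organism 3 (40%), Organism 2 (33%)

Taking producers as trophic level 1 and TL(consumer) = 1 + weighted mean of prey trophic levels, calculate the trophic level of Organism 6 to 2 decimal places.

Organism 3: 1 + 1 = 2
Organism 4: 1 + 1 = 2
Organism 5: 1 + (0.58×1 + 0.26×1 + 0.16×2) = 2.16
Organism 6: 1 + (0.27×2.16 + 0.4×2 + 0.33×1) = 2.7132

2.71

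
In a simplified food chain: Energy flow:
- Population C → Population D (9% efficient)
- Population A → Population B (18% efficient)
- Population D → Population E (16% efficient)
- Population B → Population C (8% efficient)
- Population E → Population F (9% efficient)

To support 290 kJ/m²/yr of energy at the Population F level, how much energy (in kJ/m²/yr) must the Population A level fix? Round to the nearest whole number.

Cumulative transfer efficiency: 0.18 × 0.08 × 0.09 × 0.16 × 0.09 = 0.0000186624
Population A energy = 290 / 0.0000186624 = 15539266 kJ/m²/yr

15539266 kJ/m²/yr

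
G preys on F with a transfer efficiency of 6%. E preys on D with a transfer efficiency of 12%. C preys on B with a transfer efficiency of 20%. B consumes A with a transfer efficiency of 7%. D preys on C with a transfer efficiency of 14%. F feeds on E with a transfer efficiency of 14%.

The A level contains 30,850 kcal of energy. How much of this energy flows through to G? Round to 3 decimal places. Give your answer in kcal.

B: 30850 × 0.07 = 2159.5 kcal
C: 2159.5 × 0.2 = 431.9 kcal
D: 431.9 × 0.14 = 60.466 kcal
E: 60.466 × 0.12 = 7.25592 kcal
F: 7.25592 × 0.14 = 1.0158288 kcal
G: 1.0158288 × 0.06 = 0.060949728 kcal

0.061 kcal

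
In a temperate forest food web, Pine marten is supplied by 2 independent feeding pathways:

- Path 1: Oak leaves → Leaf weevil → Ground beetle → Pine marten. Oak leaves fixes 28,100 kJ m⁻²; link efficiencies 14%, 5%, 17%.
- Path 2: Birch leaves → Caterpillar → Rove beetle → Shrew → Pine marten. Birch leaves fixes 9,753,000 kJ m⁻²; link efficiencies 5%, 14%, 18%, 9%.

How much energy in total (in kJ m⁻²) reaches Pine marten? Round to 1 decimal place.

1139.4 kJ m⁻²

Path 1: 28100 × 0.14 × 0.05 × 0.17 = 33.439 kJ m⁻²
Path 2: 9753000 × 0.05 × 0.14 × 0.18 × 0.09 = 1105.9902 kJ m⁻²
Total at Pine marten: 33.439 + 1105.9902 = 1139.4292 kJ m⁻²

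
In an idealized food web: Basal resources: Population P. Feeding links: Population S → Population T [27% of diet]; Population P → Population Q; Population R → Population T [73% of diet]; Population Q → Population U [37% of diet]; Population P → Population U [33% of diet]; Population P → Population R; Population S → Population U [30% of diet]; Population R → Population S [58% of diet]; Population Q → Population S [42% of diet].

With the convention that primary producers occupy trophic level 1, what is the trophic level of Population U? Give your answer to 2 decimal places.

2.97

Population Q: 1 + 1 = 2
Population R: 1 + 1 = 2
Population S: 1 + (0.58×2 + 0.42×2) = 3
Population T: 1 + (0.73×2 + 0.27×3) = 3.27
Population U: 1 + (0.33×1 + 0.3×3 + 0.37×2) = 2.97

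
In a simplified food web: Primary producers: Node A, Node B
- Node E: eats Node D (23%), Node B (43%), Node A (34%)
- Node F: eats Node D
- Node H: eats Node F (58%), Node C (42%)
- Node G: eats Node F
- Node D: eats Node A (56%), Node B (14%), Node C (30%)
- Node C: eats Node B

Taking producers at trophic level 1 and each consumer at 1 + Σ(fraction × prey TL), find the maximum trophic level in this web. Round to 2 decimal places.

Node C: 1 + 1 = 2
Node D: 1 + (0.56×1 + 0.14×1 + 0.3×2) = 2.3
Node E: 1 + (0.23×2.3 + 0.43×1 + 0.34×1) = 2.299
Node F: 1 + 2.3 = 3.3
Node G: 1 + 3.3 = 4.3
Node H: 1 + (0.58×3.3 + 0.42×2) = 3.754

4.30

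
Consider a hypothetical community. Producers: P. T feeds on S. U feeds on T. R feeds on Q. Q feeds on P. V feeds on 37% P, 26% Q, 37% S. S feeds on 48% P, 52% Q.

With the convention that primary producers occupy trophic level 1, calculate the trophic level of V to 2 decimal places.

2.82

Q: 1 + 1 = 2
R: 1 + 2 = 3
S: 1 + (0.48×1 + 0.52×2) = 2.52
T: 1 + 2.52 = 3.52
U: 1 + 3.52 = 4.52
V: 1 + (0.37×1 + 0.26×2 + 0.37×2.52) = 2.8224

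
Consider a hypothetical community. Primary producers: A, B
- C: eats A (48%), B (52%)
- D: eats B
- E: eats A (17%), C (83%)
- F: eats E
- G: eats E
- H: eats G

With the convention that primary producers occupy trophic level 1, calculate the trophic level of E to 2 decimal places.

2.83

C: 1 + (0.48×1 + 0.52×1) = 2
D: 1 + 1 = 2
E: 1 + (0.17×1 + 0.83×2) = 2.83
F: 1 + 2.83 = 3.83
G: 1 + 2.83 = 3.83
H: 1 + 3.83 = 4.83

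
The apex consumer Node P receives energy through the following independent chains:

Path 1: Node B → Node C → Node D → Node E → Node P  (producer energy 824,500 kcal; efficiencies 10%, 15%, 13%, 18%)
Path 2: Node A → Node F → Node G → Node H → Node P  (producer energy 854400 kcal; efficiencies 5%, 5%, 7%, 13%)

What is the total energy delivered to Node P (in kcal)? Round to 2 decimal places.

308.84 kcal

Path 1: 824500 × 0.1 × 0.15 × 0.13 × 0.18 = 289.3995 kcal
Path 2: 854400 × 0.05 × 0.05 × 0.07 × 0.13 = 19.4376 kcal
Total at Node P: 289.3995 + 19.4376 = 308.8371 kcal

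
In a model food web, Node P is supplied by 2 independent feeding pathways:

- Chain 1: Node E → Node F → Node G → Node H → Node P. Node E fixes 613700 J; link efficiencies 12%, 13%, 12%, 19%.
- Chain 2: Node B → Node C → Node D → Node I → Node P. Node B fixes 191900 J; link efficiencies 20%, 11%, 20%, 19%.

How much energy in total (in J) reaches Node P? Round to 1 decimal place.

Chain 1: 613700 × 0.12 × 0.13 × 0.12 × 0.19 = 218.280816 J
Chain 2: 191900 × 0.2 × 0.11 × 0.2 × 0.19 = 160.4284 J
Total at Node P: 218.280816 + 160.4284 = 378.709216 J

378.7 J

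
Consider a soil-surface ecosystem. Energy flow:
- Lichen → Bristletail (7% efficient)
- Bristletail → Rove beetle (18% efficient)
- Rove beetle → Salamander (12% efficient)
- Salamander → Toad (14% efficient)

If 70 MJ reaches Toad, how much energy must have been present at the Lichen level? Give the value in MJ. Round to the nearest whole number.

Cumulative transfer efficiency: 0.07 × 0.18 × 0.12 × 0.14 = 0.00021168
Lichen energy = 70 / 0.00021168 = 330688 MJ

330688 MJ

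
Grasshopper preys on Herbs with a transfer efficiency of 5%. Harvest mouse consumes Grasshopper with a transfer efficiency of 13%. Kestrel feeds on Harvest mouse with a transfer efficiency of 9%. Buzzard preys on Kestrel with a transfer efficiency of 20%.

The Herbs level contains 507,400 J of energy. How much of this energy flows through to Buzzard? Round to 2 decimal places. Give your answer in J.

59.37 J

Grasshopper: 507400 × 0.05 = 25370 J
Harvest mouse: 25370 × 0.13 = 3298.1 J
Kestrel: 3298.1 × 0.09 = 296.829 J
Buzzard: 296.829 × 0.2 = 59.3658 J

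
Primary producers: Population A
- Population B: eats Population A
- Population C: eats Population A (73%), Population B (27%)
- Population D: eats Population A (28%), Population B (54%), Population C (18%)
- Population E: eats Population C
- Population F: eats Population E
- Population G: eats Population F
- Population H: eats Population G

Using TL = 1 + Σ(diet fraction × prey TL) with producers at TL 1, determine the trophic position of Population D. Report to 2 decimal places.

Population B: 1 + 1 = 2
Population C: 1 + (0.73×1 + 0.27×2) = 2.27
Population D: 1 + (0.28×1 + 0.54×2 + 0.18×2.27) = 2.7686
Population E: 1 + 2.27 = 3.27
Population F: 1 + 3.27 = 4.27
Population G: 1 + 4.27 = 5.27
Population H: 1 + 5.27 = 6.27

2.77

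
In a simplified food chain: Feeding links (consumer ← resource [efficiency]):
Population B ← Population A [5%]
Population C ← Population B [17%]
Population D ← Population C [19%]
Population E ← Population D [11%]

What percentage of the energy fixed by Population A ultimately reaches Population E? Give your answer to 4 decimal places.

Product of link efficiencies: 0.05 × 0.17 × 0.19 × 0.11 = 0.00017765
As a percentage: 0.00017765 × 100 = 0.0178%

0.0178%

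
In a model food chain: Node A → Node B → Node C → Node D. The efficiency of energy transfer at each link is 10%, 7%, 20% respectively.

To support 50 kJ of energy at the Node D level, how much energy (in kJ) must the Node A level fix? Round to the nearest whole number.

35714 kJ

Cumulative transfer efficiency: 0.1 × 0.07 × 0.2 = 0.0014
Node A energy = 50 / 0.0014 = 35714 kJ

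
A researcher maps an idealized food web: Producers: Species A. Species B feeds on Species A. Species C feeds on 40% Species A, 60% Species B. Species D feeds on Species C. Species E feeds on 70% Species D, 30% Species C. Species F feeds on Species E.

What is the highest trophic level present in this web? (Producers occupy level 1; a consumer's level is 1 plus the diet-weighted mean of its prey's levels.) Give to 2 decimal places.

5.30

Species B: 1 + 1 = 2
Species C: 1 + (0.4×1 + 0.6×2) = 2.6
Species D: 1 + 2.6 = 3.6
Species E: 1 + (0.7×3.6 + 0.3×2.6) = 4.3
Species F: 1 + 4.3 = 5.3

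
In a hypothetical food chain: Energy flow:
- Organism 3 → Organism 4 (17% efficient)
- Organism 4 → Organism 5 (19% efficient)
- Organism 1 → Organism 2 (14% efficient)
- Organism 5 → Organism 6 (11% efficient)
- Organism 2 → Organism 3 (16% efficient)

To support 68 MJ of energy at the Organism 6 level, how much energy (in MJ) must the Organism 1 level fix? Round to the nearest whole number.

Cumulative transfer efficiency: 0.14 × 0.16 × 0.17 × 0.19 × 0.11 = 0.0000795872
Organism 1 energy = 68 / 0.0000795872 = 854409 MJ

854409 MJ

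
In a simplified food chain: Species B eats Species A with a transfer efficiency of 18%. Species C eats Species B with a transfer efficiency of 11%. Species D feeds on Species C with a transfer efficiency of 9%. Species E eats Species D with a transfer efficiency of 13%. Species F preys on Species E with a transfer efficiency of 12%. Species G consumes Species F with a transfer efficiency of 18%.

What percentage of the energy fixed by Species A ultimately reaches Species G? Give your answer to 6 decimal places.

Product of link efficiencies: 0.18 × 0.11 × 0.09 × 0.13 × 0.12 × 0.18 = 0.000005003856
As a percentage: 0.000005003856 × 100 = 0.000500%

0.000500%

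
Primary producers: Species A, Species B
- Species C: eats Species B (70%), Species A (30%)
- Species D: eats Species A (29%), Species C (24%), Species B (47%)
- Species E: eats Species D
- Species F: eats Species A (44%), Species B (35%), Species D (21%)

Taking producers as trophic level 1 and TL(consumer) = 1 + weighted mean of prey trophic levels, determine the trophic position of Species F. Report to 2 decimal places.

2.26

Species C: 1 + (0.7×1 + 0.3×1) = 2
Species D: 1 + (0.29×1 + 0.24×2 + 0.47×1) = 2.24
Species E: 1 + 2.24 = 3.24
Species F: 1 + (0.44×1 + 0.35×1 + 0.21×2.24) = 2.2604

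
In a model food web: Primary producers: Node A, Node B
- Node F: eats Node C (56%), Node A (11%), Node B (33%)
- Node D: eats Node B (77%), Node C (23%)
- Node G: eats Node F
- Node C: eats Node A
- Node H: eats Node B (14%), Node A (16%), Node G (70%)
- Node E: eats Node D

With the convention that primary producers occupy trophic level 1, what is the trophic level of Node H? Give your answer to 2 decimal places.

Node C: 1 + 1 = 2
Node D: 1 + (0.77×1 + 0.23×2) = 2.23
Node E: 1 + 2.23 = 3.23
Node F: 1 + (0.56×2 + 0.11×1 + 0.33×1) = 2.56
Node G: 1 + 2.56 = 3.56
Node H: 1 + (0.14×1 + 0.16×1 + 0.7×3.56) = 3.792

3.79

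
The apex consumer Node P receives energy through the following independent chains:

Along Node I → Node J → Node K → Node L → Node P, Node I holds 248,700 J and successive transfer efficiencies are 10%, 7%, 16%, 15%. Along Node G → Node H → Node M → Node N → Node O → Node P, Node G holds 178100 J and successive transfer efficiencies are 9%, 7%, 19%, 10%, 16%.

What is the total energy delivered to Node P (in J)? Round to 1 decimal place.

Via Node I: 248700 × 0.1 × 0.07 × 0.16 × 0.15 = 41.7816 J
Via Node G: 178100 × 0.09 × 0.07 × 0.19 × 0.1 × 0.16 = 3.4109712 J
Total at Node P: 41.7816 + 3.4109712 = 45.1925712 J

45.2 J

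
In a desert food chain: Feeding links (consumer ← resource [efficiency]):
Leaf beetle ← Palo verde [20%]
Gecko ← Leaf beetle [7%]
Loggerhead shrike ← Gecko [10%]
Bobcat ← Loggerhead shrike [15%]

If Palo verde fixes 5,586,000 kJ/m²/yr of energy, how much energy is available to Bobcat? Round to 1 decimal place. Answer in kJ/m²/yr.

1173.1 kJ/m²/yr

Leaf beetle: 5586000 × 0.2 = 1117200 kJ/m²/yr
Gecko: 1117200 × 0.07 = 78204 kJ/m²/yr
Loggerhead shrike: 78204 × 0.1 = 7820.4 kJ/m²/yr
Bobcat: 7820.4 × 0.15 = 1173.06 kJ/m²/yr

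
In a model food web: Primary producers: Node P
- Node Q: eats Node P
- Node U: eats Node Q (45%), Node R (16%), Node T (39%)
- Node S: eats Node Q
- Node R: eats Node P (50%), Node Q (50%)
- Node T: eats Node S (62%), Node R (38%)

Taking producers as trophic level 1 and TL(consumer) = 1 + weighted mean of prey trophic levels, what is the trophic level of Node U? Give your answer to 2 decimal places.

Node Q: 1 + 1 = 2
Node R: 1 + (0.5×1 + 0.5×2) = 2.5
Node S: 1 + 2 = 3
Node T: 1 + (0.62×3 + 0.38×2.5) = 3.81
Node U: 1 + (0.45×2 + 0.16×2.5 + 0.39×3.81) = 3.7859

3.79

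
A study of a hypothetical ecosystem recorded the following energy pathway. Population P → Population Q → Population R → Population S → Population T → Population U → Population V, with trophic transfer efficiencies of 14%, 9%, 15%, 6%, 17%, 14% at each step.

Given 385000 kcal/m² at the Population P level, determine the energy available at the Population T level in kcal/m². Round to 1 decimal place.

43.7 kcal/m²

Population Q: 385000 × 0.14 = 53900 kcal/m²
Population R: 53900 × 0.09 = 4851 kcal/m²
Population S: 4851 × 0.15 = 727.65 kcal/m²
Population T: 727.65 × 0.06 = 43.659 kcal/m²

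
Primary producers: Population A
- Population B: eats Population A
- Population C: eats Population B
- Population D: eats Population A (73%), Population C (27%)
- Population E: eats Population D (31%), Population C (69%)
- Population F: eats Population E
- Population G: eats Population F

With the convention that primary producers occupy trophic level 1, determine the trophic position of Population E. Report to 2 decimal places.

3.86

Population B: 1 + 1 = 2
Population C: 1 + 2 = 3
Population D: 1 + (0.73×1 + 0.27×3) = 2.54
Population E: 1 + (0.31×2.54 + 0.69×3) = 3.8574
Population F: 1 + 3.8574 = 4.8574
Population G: 1 + 4.8574 = 5.8574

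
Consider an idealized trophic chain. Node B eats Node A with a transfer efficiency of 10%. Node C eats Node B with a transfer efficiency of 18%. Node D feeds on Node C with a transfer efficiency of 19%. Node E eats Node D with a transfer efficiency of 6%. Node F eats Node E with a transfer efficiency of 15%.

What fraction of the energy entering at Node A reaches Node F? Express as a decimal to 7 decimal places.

0.0000308

Product of link efficiencies: 0.1 × 0.18 × 0.19 × 0.06 × 0.15 = 0.00003078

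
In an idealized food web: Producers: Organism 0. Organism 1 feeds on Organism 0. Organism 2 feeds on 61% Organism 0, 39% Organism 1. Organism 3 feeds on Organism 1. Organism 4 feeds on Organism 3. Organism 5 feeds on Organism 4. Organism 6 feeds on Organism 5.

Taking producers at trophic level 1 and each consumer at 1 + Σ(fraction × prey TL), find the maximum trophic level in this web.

Organism 1: 1 + 1 = 2
Organism 2: 1 + (0.61×1 + 0.39×2) = 2.39
Organism 3: 1 + 2 = 3
Organism 4: 1 + 3 = 4
Organism 5: 1 + 4 = 5
Organism 6: 1 + 5 = 6

6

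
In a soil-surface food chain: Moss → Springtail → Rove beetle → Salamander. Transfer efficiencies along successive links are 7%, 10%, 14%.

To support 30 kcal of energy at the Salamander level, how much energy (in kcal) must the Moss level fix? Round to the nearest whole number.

Cumulative transfer efficiency: 0.07 × 0.1 × 0.14 = 0.00098
Moss energy = 30 / 0.00098 = 30612 kcal

30612 kcal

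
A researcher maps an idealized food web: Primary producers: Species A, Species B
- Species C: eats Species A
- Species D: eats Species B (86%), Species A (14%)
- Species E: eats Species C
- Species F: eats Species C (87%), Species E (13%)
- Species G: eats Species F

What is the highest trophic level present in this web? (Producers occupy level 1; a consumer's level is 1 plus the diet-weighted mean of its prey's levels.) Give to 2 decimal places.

4.13

Species C: 1 + 1 = 2
Species D: 1 + (0.86×1 + 0.14×1) = 2
Species E: 1 + 2 = 3
Species F: 1 + (0.87×2 + 0.13×3) = 3.13
Species G: 1 + 3.13 = 4.13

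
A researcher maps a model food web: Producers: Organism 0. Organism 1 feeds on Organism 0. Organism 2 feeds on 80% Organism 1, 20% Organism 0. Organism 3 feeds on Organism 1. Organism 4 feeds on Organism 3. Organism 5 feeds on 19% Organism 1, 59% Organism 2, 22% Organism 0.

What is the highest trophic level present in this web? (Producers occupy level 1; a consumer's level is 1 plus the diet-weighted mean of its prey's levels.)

Organism 1: 1 + 1 = 2
Organism 2: 1 + (0.8×2 + 0.2×1) = 2.8
Organism 3: 1 + 2 = 3
Organism 4: 1 + 3 = 4
Organism 5: 1 + (0.19×2 + 0.59×2.8 + 0.22×1) = 3.252

4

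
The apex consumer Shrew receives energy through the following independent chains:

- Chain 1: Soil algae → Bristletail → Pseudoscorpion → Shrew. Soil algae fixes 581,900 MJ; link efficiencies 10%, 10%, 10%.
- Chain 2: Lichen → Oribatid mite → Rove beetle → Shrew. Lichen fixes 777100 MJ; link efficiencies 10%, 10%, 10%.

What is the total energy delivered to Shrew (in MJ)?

1359 MJ

Chain 1: 581900 × 0.1 × 0.1 × 0.1 = 581.9 MJ
Chain 2: 777100 × 0.1 × 0.1 × 0.1 = 777.1 MJ
Total at Shrew: 581.9 + 777.1 = 1359 MJ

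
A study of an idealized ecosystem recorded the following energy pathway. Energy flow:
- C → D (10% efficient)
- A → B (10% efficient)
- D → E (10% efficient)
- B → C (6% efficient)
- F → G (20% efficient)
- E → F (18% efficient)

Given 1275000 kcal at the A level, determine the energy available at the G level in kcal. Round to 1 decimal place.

B: 1275000 × 0.1 = 127500 kcal
C: 127500 × 0.06 = 7650 kcal
D: 7650 × 0.1 = 765 kcal
E: 765 × 0.1 = 76.5 kcal
F: 76.5 × 0.18 = 13.77 kcal
G: 13.77 × 0.2 = 2.754 kcal

2.8 kcal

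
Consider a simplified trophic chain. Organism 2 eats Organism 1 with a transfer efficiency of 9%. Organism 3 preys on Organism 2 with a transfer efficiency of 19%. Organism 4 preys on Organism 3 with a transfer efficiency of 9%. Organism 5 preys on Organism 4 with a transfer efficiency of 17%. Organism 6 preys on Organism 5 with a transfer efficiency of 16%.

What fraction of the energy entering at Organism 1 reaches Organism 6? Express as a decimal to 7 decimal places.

0.0000419

Product of link efficiencies: 0.09 × 0.19 × 0.09 × 0.17 × 0.16 = 0.0000418608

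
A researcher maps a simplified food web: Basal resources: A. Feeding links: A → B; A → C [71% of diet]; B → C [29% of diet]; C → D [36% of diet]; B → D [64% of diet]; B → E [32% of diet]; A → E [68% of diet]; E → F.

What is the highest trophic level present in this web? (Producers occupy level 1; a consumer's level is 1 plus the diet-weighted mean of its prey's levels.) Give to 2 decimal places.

B: 1 + 1 = 2
C: 1 + (0.71×1 + 0.29×2) = 2.29
D: 1 + (0.36×2.29 + 0.64×2) = 3.1044
E: 1 + (0.32×2 + 0.68×1) = 2.32
F: 1 + 2.32 = 3.32

3.32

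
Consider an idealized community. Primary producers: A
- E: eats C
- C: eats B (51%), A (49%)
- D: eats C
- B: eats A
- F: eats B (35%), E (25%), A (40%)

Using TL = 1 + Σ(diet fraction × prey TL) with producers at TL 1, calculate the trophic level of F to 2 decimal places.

2.98

B: 1 + 1 = 2
C: 1 + (0.51×2 + 0.49×1) = 2.51
D: 1 + 2.51 = 3.51
E: 1 + 2.51 = 3.51
F: 1 + (0.35×2 + 0.25×3.51 + 0.4×1) = 2.9775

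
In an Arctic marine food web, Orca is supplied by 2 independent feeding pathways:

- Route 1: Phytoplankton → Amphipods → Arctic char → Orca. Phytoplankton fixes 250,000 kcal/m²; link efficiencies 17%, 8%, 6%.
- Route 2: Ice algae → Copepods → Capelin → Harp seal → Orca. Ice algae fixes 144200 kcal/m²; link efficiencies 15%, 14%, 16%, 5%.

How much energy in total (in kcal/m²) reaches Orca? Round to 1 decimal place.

228.2 kcal/m²

Route 1: 250000 × 0.17 × 0.08 × 0.06 = 204 kcal/m²
Route 2: 144200 × 0.15 × 0.14 × 0.16 × 0.05 = 24.2256 kcal/m²
Total at Orca: 204 + 24.2256 = 228.2256 kcal/m²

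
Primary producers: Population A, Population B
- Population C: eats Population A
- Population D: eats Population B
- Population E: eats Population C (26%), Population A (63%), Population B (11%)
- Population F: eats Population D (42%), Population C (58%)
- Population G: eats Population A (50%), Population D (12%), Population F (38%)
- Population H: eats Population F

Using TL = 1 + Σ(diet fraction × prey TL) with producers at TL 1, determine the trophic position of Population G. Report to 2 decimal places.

2.88

Population C: 1 + 1 = 2
Population D: 1 + 1 = 2
Population E: 1 + (0.26×2 + 0.63×1 + 0.11×1) = 2.26
Population F: 1 + (0.42×2 + 0.58×2) = 3
Population G: 1 + (0.5×1 + 0.12×2 + 0.38×3) = 2.88
Population H: 1 + 3 = 4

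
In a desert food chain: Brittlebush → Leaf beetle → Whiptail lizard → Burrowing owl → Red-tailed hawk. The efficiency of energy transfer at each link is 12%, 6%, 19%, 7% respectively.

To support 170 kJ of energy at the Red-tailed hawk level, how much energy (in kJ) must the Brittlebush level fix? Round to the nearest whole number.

1775272 kJ

Cumulative transfer efficiency: 0.12 × 0.06 × 0.19 × 0.07 = 0.00009576
Brittlebush energy = 170 / 0.00009576 = 1775272 kJ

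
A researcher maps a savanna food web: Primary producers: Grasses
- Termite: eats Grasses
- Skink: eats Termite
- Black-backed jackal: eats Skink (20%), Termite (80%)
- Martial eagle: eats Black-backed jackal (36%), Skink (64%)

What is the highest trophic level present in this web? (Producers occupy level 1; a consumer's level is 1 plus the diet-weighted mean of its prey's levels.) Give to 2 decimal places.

4.07

Termite: 1 + 1 = 2
Skink: 1 + 2 = 3
Black-backed jackal: 1 + (0.2×3 + 0.8×2) = 3.2
Martial eagle: 1 + (0.36×3.2 + 0.64×3) = 4.072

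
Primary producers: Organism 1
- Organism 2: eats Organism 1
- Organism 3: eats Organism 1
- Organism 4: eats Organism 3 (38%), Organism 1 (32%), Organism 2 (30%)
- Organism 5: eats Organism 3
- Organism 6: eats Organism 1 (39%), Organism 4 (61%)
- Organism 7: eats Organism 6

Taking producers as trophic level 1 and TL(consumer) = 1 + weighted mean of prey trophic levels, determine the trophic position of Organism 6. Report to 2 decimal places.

Organism 2: 1 + 1 = 2
Organism 3: 1 + 1 = 2
Organism 4: 1 + (0.38×2 + 0.32×1 + 0.3×2) = 2.68
Organism 5: 1 + 2 = 3
Organism 6: 1 + (0.39×1 + 0.61×2.68) = 3.0248
Organism 7: 1 + 3.0248 = 4.0248

3.02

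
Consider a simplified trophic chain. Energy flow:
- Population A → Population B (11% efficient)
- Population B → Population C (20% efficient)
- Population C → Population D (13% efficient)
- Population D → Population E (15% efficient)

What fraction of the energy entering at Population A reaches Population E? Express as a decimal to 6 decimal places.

Product of link efficiencies: 0.11 × 0.2 × 0.13 × 0.15 = 0.000429

0.000429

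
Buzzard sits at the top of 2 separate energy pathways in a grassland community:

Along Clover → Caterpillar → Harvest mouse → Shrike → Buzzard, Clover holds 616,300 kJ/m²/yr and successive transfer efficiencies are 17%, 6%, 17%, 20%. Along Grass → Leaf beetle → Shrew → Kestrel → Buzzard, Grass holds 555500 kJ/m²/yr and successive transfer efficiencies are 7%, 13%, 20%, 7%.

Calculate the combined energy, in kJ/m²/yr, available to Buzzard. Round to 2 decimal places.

284.50 kJ/m²/yr

Via Clover: 616300 × 0.17 × 0.06 × 0.17 × 0.2 = 213.73284 kJ/m²/yr
Via Grass: 555500 × 0.07 × 0.13 × 0.2 × 0.07 = 70.7707 kJ/m²/yr
Total at Buzzard: 213.73284 + 70.7707 = 284.50354 kJ/m²/yr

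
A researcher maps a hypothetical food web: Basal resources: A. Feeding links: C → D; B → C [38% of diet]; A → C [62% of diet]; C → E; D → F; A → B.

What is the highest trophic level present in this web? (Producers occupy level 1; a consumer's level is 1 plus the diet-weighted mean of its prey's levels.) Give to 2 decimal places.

B: 1 + 1 = 2
C: 1 + (0.62×1 + 0.38×2) = 2.38
D: 1 + 2.38 = 3.38
E: 1 + 2.38 = 3.38
F: 1 + 3.38 = 4.38

4.38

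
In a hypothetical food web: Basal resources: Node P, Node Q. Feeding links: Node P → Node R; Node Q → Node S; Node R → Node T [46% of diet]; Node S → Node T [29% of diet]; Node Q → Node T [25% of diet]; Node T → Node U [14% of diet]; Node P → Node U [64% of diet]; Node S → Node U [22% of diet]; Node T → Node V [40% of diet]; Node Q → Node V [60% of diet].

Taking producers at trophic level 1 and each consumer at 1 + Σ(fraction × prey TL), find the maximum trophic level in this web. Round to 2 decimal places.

Node R: 1 + 1 = 2
Node S: 1 + 1 = 2
Node T: 1 + (0.46×2 + 0.29×2 + 0.25×1) = 2.75
Node U: 1 + (0.14×2.75 + 0.64×1 + 0.22×2) = 2.465
Node V: 1 + (0.4×2.75 + 0.6×1) = 2.7

2.75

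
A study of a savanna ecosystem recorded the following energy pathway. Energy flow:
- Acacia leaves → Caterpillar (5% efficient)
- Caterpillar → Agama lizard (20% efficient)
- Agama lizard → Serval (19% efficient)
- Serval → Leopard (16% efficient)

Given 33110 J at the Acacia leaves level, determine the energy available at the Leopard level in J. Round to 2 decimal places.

10.07 J

Caterpillar: 33110 × 0.05 = 1655.5 J
Agama lizard: 1655.5 × 0.2 = 331.1 J
Serval: 331.1 × 0.19 = 62.909 J
Leopard: 62.909 × 0.16 = 10.06544 J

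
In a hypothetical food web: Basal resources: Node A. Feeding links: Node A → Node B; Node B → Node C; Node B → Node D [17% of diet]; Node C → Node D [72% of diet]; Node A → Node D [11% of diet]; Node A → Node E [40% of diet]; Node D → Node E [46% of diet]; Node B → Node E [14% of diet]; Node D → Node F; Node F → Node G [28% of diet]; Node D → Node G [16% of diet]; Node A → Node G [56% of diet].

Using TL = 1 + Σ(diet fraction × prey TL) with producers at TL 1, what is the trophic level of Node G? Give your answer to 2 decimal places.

3.43

Node B: 1 + 1 = 2
Node C: 1 + 2 = 3
Node D: 1 + (0.17×2 + 0.72×3 + 0.11×1) = 3.61
Node E: 1 + (0.4×1 + 0.46×3.61 + 0.14×2) = 3.3406
Node F: 1 + 3.61 = 4.61
Node G: 1 + (0.28×4.61 + 0.16×3.61 + 0.56×1) = 3.4284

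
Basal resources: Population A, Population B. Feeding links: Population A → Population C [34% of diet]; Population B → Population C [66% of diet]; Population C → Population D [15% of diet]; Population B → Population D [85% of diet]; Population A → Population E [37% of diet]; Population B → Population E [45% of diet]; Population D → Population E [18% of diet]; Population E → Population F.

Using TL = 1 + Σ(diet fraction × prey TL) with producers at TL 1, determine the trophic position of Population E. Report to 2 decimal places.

2.21

Population C: 1 + (0.34×1 + 0.66×1) = 2
Population D: 1 + (0.15×2 + 0.85×1) = 2.15
Population E: 1 + (0.37×1 + 0.45×1 + 0.18×2.15) = 2.207
Population F: 1 + 2.207 = 3.207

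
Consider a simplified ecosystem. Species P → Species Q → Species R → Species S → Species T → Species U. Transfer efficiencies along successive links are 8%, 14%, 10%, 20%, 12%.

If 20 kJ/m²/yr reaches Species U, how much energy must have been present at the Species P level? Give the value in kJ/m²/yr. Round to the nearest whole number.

Cumulative transfer efficiency: 0.08 × 0.14 × 0.1 × 0.2 × 0.12 = 0.00002688
Species P energy = 20 / 0.00002688 = 744048 kJ/m²/yr

744048 kJ/m²/yr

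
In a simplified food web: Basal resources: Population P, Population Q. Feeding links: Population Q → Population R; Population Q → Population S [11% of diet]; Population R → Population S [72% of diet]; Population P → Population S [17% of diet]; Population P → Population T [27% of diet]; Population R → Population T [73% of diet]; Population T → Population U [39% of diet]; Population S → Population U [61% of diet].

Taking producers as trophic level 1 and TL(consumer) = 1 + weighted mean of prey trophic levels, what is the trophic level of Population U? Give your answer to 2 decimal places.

3.72

Population R: 1 + 1 = 2
Population S: 1 + (0.11×1 + 0.72×2 + 0.17×1) = 2.72
Population T: 1 + (0.27×1 + 0.73×2) = 2.73
Population U: 1 + (0.39×2.73 + 0.61×2.72) = 3.7239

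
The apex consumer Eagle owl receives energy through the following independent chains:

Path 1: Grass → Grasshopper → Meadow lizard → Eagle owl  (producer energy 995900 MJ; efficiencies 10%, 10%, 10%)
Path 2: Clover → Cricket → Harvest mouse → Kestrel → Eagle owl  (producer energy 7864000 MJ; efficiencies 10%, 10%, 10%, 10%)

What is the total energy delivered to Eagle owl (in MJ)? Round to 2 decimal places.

1782.30 MJ

Path 1: 995900 × 0.1 × 0.1 × 0.1 = 995.9 MJ
Path 2: 7864000 × 0.1 × 0.1 × 0.1 × 0.1 = 786.4 MJ
Total at Eagle owl: 995.9 + 786.4 = 1782.3 MJ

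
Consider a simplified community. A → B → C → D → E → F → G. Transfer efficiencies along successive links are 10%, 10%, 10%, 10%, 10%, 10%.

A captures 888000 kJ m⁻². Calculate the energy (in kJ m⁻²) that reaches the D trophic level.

B: 888000 × 0.1 = 88800 kJ m⁻²
C: 88800 × 0.1 = 8880 kJ m⁻²
D: 8880 × 0.1 = 888 kJ m⁻²

888 kJ m⁻²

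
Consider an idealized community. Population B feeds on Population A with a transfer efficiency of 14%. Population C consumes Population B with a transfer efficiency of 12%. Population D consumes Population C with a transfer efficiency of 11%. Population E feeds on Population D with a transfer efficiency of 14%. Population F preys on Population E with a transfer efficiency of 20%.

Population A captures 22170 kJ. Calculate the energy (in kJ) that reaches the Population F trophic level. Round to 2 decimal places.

1.15 kJ

Population B: 22170 × 0.14 = 3103.8 kJ
Population C: 3103.8 × 0.12 = 372.456 kJ
Population D: 372.456 × 0.11 = 40.97016 kJ
Population E: 40.97016 × 0.14 = 5.7358224 kJ
Population F: 5.7358224 × 0.2 = 1.14716448 kJ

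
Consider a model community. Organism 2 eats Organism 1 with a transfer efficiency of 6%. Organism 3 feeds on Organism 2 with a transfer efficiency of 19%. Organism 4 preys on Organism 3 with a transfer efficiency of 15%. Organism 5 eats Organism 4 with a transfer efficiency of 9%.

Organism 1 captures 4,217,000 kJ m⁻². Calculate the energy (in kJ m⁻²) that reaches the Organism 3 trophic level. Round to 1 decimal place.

48073.8 kJ m⁻²

Organism 2: 4217000 × 0.06 = 253020 kJ m⁻²
Organism 3: 253020 × 0.19 = 48073.8 kJ m⁻²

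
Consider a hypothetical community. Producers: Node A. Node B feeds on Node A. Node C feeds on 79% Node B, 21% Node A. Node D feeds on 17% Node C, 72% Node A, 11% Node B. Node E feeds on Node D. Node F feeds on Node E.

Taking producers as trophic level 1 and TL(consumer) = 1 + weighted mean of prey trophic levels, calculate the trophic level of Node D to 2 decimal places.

2.41

Node B: 1 + 1 = 2
Node C: 1 + (0.79×2 + 0.21×1) = 2.79
Node D: 1 + (0.17×2.79 + 0.72×1 + 0.11×2) = 2.4143
Node E: 1 + 2.4143 = 3.4143
Node F: 1 + 3.4143 = 4.4143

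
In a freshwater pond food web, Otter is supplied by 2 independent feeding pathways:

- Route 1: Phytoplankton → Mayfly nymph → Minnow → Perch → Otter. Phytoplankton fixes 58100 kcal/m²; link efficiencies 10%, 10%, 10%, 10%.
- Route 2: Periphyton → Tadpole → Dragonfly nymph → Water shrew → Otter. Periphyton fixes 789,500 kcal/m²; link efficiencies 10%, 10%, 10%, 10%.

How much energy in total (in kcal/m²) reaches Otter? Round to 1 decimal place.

Route 1: 58100 × 0.1 × 0.1 × 0.1 × 0.1 = 5.81 kcal/m²
Route 2: 789500 × 0.1 × 0.1 × 0.1 × 0.1 = 78.95 kcal/m²
Total at Otter: 5.81 + 78.95 = 84.76 kcal/m²

84.8 kcal/m²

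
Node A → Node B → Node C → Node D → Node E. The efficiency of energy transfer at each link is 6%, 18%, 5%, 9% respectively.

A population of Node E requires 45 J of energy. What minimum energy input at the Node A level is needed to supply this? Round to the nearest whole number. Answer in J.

Cumulative transfer efficiency: 0.06 × 0.18 × 0.05 × 0.09 = 0.0000486
Node A energy = 45 / 0.0000486 = 925926 J

925926 J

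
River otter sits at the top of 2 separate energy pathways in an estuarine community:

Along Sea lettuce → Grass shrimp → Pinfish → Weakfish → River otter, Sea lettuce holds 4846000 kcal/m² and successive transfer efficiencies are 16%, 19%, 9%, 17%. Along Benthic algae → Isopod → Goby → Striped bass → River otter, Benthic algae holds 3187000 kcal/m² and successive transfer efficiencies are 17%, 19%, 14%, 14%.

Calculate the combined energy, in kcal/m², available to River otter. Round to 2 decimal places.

4271.60 kcal/m²

Via Sea lettuce: 4846000 × 0.16 × 0.19 × 0.09 × 0.17 = 2253.97152 kcal/m²
Via Benthic algae: 3187000 × 0.17 × 0.19 × 0.14 × 0.14 = 2017.62596 kcal/m²
Total at River otter: 2253.97152 + 2017.62596 = 4271.59748 kcal/m²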